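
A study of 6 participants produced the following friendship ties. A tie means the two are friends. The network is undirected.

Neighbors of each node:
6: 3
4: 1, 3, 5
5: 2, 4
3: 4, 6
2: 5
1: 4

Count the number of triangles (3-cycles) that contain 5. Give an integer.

0

5's neighbors are 2 and 4, but none of them are tied to each other, so no triangle contains 5.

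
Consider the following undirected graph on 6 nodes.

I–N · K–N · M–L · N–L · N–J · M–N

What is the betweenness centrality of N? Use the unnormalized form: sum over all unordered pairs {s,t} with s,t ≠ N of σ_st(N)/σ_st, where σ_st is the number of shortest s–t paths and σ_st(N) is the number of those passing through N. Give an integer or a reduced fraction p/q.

9

Pairs whose geodesics pass through N — I–J: 1; I–L: 1; I–K: 1; I–M: 1; J–L: 1; J–K: 1; J–M: 1; L–K: 1; K–M: 1.
All other pairs contribute 0.
Summing the contributions gives betweenness(N) = 9.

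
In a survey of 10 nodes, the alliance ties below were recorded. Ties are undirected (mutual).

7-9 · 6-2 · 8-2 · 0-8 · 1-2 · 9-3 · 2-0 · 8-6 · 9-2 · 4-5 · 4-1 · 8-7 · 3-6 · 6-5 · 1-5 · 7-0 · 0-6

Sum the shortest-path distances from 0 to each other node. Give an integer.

Distances from 0: 1:2, 2:1, 3:2, 4:3, 5:2, 6:1, 7:1, 8:1, 9:2.
Sum = 2 + 1 + 2 + 3 + 2 + 1 + 1 + 1 + 2 = 15.

15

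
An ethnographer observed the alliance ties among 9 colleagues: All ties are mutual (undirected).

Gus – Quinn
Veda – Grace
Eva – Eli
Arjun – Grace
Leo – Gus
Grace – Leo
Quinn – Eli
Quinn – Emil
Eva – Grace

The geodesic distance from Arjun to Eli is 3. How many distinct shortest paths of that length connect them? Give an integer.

The shortest distance is 3, and the only length-3 path is Arjun–Grace–Eva–Eli. So there is exactly 1 shortest path.

1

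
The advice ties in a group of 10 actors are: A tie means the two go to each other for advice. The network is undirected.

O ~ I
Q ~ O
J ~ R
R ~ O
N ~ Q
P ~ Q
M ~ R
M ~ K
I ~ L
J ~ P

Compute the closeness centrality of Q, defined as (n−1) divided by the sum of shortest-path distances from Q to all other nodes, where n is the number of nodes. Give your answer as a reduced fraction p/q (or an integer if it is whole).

9/19

Distances from Q: I:2, J:2, K:4, L:3, M:3, N:1, O:1, P:1, R:2. Sum = 19.
n = 10, so closeness = 9/19.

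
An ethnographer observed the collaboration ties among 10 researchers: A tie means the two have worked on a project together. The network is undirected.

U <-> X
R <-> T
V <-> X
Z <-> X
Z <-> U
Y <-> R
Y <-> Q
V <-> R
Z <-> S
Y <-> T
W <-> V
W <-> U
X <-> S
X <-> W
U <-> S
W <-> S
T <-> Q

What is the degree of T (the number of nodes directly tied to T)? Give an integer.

T is directly tied to Q, R, and Y. That is 3 neighbors, so the degree of T is 3.

3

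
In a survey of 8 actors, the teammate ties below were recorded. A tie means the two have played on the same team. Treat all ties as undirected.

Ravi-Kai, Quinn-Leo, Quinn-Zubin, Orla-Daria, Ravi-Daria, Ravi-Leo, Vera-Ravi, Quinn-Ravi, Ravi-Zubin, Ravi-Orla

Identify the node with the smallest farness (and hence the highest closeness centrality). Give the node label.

Farness (sum of distances to all others) for each node — Daria:12, Kai:13, Leo:12, Orla:12, Quinn:11, Ravi:7, Vera:13, Zubin:12.
The smallest farness is 7, for Ravi, so Ravi has the highest closeness.

Ravi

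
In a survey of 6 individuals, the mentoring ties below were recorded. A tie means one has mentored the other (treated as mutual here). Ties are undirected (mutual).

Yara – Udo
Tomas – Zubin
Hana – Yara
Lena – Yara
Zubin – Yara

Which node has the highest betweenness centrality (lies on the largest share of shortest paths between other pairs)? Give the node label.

Unnormalized betweenness of each node: Hana:0, Lena:0, Tomas:0, Udo:0, Yara:9, Zubin:4.
Yara has the largest value, 9, making it the main broker — the node through which the most shortest paths run.

Yara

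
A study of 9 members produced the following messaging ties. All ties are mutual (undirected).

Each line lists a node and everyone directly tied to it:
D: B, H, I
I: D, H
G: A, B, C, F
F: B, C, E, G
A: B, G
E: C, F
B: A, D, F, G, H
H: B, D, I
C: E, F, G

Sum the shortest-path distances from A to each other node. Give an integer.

16

Distances from A: B:1, C:2, D:2, E:3, F:2, G:1, H:2, I:3.
Sum = 1 + 2 + 2 + 3 + 2 + 1 + 2 + 3 = 16.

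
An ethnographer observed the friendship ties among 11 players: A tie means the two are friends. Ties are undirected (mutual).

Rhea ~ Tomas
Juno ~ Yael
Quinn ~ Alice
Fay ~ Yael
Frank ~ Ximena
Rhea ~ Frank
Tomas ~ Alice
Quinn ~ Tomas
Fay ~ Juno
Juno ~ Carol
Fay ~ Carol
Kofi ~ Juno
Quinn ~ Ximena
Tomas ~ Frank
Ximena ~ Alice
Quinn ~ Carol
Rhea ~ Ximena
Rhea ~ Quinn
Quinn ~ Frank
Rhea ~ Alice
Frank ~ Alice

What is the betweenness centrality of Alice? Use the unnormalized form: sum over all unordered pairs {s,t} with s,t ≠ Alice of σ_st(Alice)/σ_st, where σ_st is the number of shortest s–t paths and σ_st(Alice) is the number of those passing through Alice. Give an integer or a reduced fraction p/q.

Pairs whose geodesics pass through Alice — Tomas–Ximena: 1/4.
All other pairs contribute 0.
Summing the contributions gives betweenness(Alice) = 1/4.

1/4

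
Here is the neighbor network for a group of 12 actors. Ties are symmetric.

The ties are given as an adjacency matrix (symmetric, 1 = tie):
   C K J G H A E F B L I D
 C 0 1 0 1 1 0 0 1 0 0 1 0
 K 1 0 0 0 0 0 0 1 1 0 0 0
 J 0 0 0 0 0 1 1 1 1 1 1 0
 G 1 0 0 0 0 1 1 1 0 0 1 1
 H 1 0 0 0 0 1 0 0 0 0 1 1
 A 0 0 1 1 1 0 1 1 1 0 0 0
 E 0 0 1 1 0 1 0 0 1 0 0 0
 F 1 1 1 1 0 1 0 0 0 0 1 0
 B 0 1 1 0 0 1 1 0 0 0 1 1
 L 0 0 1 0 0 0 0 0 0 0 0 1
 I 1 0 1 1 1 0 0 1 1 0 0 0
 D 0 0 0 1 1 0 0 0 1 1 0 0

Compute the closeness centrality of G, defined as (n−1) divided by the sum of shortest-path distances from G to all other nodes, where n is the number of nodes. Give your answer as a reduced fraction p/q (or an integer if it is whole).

Distances from G: A:1, B:2, C:1, D:1, E:1, F:1, H:2, I:1, J:2, K:2, L:2. Sum = 16.
n = 12, so closeness = 11/16.

11/16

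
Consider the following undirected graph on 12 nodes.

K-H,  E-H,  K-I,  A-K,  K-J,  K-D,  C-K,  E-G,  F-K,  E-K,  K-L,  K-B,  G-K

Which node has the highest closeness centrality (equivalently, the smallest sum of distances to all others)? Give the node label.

K

Farness (sum of distances to all others) for each node — A:21, B:21, C:21, D:21, E:19, F:21, G:20, H:20, I:21, J:21, K:11, L:21.
The smallest farness is 11, for K, so K has the highest closeness.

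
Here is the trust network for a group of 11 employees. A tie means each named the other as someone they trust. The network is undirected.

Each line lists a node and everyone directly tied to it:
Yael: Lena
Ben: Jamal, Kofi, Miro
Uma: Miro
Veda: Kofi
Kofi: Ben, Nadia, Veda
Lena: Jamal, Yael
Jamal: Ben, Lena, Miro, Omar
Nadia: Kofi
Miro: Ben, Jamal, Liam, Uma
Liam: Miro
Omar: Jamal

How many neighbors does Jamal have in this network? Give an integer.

4

Jamal is directly tied to Ben, Lena, Miro, and Omar. That is 4 neighbors, so the degree of Jamal is 4.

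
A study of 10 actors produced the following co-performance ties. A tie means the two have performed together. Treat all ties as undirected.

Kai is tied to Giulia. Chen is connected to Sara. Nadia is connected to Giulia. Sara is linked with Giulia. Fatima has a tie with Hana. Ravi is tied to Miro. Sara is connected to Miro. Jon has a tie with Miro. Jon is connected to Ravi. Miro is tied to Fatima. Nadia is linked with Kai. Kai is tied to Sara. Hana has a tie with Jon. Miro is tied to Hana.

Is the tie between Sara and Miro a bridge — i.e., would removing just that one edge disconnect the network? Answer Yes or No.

Yes

Without the Sara–Miro edge there is no alternate route between Sara and Miro, so the network disconnects. It is a bridge.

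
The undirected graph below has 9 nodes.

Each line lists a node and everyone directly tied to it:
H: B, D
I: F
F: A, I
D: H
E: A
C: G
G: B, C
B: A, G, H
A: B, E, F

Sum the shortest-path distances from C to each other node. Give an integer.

Distances from C: A:3, B:2, D:4, E:4, F:4, G:1, H:3, I:5.
Sum = 3 + 2 + 4 + 4 + 4 + 1 + 3 + 5 = 26.

26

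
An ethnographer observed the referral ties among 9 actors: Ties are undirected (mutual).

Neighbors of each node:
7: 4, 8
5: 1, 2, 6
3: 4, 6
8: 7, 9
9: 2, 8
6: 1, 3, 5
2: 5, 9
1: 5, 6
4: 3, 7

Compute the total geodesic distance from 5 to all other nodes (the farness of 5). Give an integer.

Distances from 5: 1:1, 2:1, 3:2, 4:3, 6:1, 7:4, 8:3, 9:2.
Sum = 1 + 1 + 2 + 3 + 1 + 4 + 3 + 2 = 17.

17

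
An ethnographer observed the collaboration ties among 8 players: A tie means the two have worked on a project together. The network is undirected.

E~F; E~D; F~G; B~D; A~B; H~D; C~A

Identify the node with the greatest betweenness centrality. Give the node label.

Unnormalized betweenness of each node: A:6, B:10, C:0, D:15, E:10, F:6, G:0, H:0.
D has the largest value, 15, making it the main broker — the node through which the most shortest paths run.

D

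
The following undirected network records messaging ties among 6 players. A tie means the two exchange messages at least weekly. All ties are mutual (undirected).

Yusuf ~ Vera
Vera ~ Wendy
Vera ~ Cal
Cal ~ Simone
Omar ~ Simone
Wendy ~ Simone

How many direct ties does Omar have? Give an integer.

Omar is directly tied to Simone. That is 1 neighbor, so the degree of Omar is 1.

1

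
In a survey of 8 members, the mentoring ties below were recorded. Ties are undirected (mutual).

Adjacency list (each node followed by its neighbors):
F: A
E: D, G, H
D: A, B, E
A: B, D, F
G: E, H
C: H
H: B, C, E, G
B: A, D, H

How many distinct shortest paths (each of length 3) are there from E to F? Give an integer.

The shortest distance is 3, and the only length-3 path is E–D–A–F. So there is exactly 1 shortest path.

1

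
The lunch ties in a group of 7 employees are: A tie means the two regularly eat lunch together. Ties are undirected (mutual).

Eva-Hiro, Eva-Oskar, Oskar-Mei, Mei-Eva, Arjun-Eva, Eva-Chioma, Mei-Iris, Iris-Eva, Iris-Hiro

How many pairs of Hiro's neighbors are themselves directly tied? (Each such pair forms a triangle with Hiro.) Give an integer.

Hiro's neighbors: Eva and Iris.
Neighbor pairs that are themselves tied: Hiro–Eva–Iris. Each forms one triangle with Hiro, for 1 in total.

1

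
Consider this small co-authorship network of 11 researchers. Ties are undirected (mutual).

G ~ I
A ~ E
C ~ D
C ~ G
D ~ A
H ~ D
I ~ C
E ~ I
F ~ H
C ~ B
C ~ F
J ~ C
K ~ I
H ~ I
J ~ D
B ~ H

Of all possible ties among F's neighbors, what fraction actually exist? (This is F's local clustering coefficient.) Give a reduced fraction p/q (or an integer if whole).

F's neighbors: C and H (k = 2).
Possible neighbor pairs: C(2,2) = 1. Edges among them: none → e = 0.
Clustering(F) = 0/1.

0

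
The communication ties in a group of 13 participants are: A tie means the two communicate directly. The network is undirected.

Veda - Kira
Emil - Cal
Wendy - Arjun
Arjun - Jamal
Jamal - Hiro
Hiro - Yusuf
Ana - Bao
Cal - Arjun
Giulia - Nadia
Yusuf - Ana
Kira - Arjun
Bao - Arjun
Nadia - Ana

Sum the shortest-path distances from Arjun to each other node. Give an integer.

23

Distances from Arjun: Ana:2, Bao:1, Cal:1, Emil:2, Giulia:4, Hiro:2, Jamal:1, Kira:1, Nadia:3, Veda:2, Wendy:1, Yusuf:3.
Sum = 2 + 1 + 1 + 2 + 4 + 2 + 1 + 1 + 3 + 2 + 1 + 3 = 23.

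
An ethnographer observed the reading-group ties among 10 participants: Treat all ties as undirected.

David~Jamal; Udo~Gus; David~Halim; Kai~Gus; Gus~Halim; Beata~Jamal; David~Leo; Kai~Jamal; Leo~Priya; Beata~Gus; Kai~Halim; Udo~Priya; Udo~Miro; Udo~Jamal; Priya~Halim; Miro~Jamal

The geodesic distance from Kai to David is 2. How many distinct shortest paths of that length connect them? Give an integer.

2

The shortest distance is 2. The length-2 paths are: Kai–Jamal–David; Kai–Halim–David.
That gives 2 distinct shortest paths.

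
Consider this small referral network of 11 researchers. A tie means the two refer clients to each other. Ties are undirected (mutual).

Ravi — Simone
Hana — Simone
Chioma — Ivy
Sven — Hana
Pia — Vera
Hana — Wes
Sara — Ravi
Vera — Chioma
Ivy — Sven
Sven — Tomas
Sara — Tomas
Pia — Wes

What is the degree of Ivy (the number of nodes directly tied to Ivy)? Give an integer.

2

Ivy is directly tied to Chioma and Sven. That is 2 neighbors, so the degree of Ivy is 2.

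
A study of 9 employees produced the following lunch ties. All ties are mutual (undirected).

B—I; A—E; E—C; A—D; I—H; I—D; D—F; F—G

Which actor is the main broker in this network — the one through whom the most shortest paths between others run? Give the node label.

D

Unnormalized betweenness of each node: A:12, B:0, C:0, D:21, E:7, F:7, G:0, H:0, I:13.
D has the largest value, 21, making it the main broker — the node through which the most shortest paths run.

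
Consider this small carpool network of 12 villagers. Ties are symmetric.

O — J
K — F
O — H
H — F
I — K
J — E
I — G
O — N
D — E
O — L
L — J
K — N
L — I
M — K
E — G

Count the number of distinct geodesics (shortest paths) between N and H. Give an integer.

The shortest distance is 2, and the only length-2 path is N–O–H. So there is exactly 1 shortest path.

1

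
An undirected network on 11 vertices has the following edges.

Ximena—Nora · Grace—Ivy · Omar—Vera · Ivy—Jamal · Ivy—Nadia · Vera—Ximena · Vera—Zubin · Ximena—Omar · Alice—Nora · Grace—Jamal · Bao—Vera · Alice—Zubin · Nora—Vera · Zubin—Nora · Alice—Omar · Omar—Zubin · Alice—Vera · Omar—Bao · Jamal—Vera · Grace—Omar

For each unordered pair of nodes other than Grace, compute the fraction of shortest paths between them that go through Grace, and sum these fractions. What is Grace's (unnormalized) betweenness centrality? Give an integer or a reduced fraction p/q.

Pairs whose geodesics pass through Grace — Omar–Ivy: 1; Omar–Jamal: 1/2; Omar–Nadia: 1; Ximena–Ivy: 1/2; Ximena–Nadia: 1/2; Zubin–Ivy: 1/2; Zubin–Nadia: 1/2; Alice–Ivy: 1/2; Alice–Nadia: 1/2; Bao–Ivy: 1/2; Bao–Nadia: 1/2.
All other pairs contribute 0.
Summing the contributions gives betweenness(Grace) = 13/2.

13/2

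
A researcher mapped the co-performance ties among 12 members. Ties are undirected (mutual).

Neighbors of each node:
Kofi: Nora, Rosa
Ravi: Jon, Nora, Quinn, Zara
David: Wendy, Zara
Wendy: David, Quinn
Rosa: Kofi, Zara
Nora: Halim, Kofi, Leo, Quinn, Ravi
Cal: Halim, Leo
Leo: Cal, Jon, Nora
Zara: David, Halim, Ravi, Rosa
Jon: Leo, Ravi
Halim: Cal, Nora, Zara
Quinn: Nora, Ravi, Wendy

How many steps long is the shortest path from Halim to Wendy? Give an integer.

3

One shortest route is Halim – Zara – David – Wendy, which uses 3 edges, and at distance 2 from Halim we only reach {David, Kofi, Leo, Quinn, Ravi, Rosa}, which does not include Wendy. So d(Halim,Wendy) = 3.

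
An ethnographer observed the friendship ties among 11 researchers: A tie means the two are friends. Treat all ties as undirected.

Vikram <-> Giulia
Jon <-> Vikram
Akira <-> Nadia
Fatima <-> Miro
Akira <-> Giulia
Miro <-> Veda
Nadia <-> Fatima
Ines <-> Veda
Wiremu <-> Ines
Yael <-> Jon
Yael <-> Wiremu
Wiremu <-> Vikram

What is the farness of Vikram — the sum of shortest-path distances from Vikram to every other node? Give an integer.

Distances from Vikram: Akira:2, Fatima:4, Giulia:1, Ines:2, Jon:1, Miro:4, Nadia:3, Veda:3, Wiremu:1, Yael:2.
Sum = 2 + 4 + 1 + 2 + 1 + 4 + 3 + 3 + 1 + 2 = 23.

23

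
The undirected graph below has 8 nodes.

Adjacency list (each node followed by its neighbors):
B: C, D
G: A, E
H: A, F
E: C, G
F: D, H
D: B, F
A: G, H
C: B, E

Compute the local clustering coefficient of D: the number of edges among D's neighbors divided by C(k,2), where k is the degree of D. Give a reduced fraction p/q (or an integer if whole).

0

D's neighbors: B and F (k = 2).
Possible neighbor pairs: C(2,2) = 1. Edges among them: none → e = 0.
Clustering(D) = 0/1.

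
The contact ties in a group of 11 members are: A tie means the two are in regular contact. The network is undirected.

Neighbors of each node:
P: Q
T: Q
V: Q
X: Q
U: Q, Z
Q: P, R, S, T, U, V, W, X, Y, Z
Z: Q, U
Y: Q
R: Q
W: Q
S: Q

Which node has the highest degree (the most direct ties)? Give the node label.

Degrees — P:1, Q:10, R:1, S:1, T:1, U:2, V:1, W:1, X:1, Y:1, Z:2.
The maximum is 10, attained only by Q.

Q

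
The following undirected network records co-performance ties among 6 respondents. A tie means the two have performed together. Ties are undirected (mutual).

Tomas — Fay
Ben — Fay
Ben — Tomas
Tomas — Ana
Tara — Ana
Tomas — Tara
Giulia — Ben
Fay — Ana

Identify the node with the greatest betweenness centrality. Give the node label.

Unnormalized betweenness of each node: Ana:1/2, Ben:4, Fay:1, Giulia:0, Tara:0, Tomas:7/2.
Ben has the largest value, 4, making it the main broker — the node through which the most shortest paths run.

Ben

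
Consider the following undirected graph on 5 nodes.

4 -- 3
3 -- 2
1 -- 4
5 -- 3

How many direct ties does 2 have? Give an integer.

1

2 is directly tied to 3. That is 1 neighbor, so the degree of 2 is 1.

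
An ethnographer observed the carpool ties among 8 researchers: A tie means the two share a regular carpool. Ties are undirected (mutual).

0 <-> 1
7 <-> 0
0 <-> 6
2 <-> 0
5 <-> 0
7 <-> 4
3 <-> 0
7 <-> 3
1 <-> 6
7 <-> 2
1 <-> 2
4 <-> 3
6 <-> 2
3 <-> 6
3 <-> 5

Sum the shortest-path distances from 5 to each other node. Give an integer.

12

Distances from 5: 0:1, 1:2, 2:2, 3:1, 4:2, 6:2, 7:2.
Sum = 1 + 2 + 2 + 1 + 2 + 2 + 2 = 12.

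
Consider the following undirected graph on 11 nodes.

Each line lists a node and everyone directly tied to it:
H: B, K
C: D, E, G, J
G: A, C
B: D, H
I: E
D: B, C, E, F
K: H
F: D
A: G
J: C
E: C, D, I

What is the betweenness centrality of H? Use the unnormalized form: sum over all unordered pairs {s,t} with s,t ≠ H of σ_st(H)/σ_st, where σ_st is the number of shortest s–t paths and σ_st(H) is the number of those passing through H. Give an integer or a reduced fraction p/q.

9

Pairs whose geodesics pass through H — I–K: 1; J–K: 1; D–K: 1; A–K: 1; K–F: 1; K–C: 1; K–G: 1; K–E: 1; K–B: 1.
All other pairs contribute 0.
Summing the contributions gives betweenness(H) = 9.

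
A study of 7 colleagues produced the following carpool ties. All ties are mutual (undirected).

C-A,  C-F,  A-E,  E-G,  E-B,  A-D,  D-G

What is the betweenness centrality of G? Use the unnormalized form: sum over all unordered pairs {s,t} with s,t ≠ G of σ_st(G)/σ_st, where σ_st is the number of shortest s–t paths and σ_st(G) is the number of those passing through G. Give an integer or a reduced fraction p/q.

Pairs whose geodesics pass through G — E–D: 1/2; B–D: 1/2.
All other pairs contribute 0.
Summing the contributions gives betweenness(G) = 1.

1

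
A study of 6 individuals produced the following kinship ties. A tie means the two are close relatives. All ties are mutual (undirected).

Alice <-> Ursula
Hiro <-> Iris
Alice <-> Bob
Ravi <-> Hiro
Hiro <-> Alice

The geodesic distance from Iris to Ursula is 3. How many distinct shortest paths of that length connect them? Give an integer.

The shortest distance is 3, and the only length-3 path is Iris–Hiro–Alice–Ursula. So there is exactly 1 shortest path.

1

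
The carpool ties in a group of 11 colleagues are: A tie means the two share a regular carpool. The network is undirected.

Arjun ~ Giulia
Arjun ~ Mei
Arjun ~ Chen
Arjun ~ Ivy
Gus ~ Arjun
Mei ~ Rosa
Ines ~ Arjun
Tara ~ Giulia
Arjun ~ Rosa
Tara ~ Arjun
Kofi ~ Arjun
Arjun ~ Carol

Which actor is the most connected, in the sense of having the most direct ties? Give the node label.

Arjun

Degrees — Arjun:10, Carol:1, Chen:1, Giulia:2, Gus:1, Ines:1, Ivy:1, Kofi:1, Mei:2, Rosa:2, Tara:2.
The maximum is 10, attained only by Arjun.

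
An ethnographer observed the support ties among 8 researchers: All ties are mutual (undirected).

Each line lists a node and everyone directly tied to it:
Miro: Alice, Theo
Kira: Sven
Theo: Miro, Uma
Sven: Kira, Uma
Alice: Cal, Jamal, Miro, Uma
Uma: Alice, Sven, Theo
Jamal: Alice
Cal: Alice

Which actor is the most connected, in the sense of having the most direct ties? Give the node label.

Alice

Degrees — Alice:4, Cal:1, Jamal:1, Kira:1, Miro:2, Sven:2, Theo:2, Uma:3.
The maximum is 4, attained only by Alice.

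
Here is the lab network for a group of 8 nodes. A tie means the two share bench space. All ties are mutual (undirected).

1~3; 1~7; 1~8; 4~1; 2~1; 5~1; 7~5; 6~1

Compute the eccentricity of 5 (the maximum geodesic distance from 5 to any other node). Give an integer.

2

Distances from 5: 1:1, 2:2, 3:2, 4:2, 6:2, 7:1, 8:2.
The largest is 2 (to 6, 8, 4, 2, and 3), so the eccentricity of 5 is 2.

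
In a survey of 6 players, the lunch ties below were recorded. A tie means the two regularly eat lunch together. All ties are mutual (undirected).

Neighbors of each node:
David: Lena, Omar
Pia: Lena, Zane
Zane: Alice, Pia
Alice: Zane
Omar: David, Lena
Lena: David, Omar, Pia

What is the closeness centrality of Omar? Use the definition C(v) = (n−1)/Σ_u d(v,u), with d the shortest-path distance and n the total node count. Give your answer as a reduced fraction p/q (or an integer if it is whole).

Distances from Omar: Alice:4, David:1, Lena:1, Pia:2, Zane:3. Sum = 11.
n = 6, so closeness = 5/11.

5/11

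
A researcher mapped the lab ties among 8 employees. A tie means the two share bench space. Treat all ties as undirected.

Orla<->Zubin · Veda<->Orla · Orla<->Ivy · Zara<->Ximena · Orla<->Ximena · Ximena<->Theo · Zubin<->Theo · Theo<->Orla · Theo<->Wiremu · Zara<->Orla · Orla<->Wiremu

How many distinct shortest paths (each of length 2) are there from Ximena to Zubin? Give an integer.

The shortest distance is 2. The length-2 paths are: Ximena–Orla–Zubin; Ximena–Theo–Zubin.
That gives 2 distinct shortest paths.

2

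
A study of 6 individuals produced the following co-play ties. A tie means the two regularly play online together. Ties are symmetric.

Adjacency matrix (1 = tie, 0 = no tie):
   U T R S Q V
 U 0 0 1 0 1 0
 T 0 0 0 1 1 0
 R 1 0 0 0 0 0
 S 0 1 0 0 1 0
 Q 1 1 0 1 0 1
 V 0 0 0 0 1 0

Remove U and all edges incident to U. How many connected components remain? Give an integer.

2

Without U, the remaining ties split the others into: {Q, S, T, V}; {R}.
That's 2 separate components.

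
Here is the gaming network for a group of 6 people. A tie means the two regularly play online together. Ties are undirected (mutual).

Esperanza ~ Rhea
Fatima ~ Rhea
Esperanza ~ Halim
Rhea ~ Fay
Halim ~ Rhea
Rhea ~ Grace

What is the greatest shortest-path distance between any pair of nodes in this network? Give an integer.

2

Eccentricity of each node (its greatest distance to any other): Esperanza:2, Fatima:2, Fay:2, Grace:2, Halim:2, Rhea:1.
The maximum eccentricity is 2, realized for instance by the pair Esperanza–Grace via Esperanza – Rhea – Grace. So the diameter is 2.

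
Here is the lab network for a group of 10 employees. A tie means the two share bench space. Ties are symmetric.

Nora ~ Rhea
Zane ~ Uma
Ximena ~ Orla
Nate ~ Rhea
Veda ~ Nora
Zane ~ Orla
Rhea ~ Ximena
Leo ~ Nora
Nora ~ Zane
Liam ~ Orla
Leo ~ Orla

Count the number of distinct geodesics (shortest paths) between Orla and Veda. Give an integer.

The shortest distance is 3. The length-3 paths are: Orla–Zane–Nora–Veda; Orla–Leo–Nora–Veda.
That gives 2 distinct shortest paths.

2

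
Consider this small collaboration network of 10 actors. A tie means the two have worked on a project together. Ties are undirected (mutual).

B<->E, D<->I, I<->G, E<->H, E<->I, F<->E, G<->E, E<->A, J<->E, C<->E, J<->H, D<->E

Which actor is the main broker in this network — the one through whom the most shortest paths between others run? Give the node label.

Unnormalized betweenness of each node: A:0, B:0, C:0, D:0, E:65/2, F:0, G:0, H:0, I:1/2, J:0.
E has the largest value, 65/2, making it the main broker — the node through which the most shortest paths run.

E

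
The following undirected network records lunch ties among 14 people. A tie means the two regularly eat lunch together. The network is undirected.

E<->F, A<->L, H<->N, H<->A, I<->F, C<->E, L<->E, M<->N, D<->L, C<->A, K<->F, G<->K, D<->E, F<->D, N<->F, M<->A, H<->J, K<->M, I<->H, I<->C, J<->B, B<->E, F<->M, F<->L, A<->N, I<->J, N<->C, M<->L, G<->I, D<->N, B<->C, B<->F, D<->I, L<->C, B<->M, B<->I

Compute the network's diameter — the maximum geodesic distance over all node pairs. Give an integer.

Eccentricity of each node (its greatest distance to any other): A:3, B:2, C:3, D:2, E:3, F:2, G:3, H:3, I:2, J:3, K:3, L:3, M:2, N:3.
The maximum eccentricity is 3, realized for instance by the pair E–H via E – C – A – H. So the diameter is 3.

3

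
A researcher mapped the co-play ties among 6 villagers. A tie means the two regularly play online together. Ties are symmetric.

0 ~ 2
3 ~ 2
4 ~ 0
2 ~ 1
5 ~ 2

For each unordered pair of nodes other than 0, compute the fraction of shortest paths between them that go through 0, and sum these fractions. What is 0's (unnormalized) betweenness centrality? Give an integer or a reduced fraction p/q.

4

Pairs whose geodesics pass through 0 — 3–4: 1; 2–4: 1; 4–1: 1; 4–5: 1.
All other pairs contribute 0.
Summing the contributions gives betweenness(0) = 4.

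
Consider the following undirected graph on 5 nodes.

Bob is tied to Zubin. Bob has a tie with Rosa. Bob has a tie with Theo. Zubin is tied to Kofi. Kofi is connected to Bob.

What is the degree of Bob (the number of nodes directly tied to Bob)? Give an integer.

4

Bob is directly tied to Kofi, Rosa, Theo, and Zubin. That is 4 neighbors, so the degree of Bob is 4.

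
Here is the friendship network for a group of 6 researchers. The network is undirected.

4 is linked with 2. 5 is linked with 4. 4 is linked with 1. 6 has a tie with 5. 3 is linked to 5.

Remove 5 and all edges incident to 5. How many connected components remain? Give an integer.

Without 5, the remaining ties split the others into: {3}; {1, 2, 4}; {6}.
That's 3 separate components.

3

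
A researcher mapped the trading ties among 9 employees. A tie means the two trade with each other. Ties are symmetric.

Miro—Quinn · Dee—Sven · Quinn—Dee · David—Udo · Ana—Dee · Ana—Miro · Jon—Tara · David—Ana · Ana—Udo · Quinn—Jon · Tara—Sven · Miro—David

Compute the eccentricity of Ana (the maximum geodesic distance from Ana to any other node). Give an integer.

Distances from Ana: David:1, Dee:1, Jon:3, Miro:1, Quinn:2, Sven:2, Tara:3, Udo:1.
The largest is 3 (to Tara and Jon), so the eccentricity of Ana is 3.

3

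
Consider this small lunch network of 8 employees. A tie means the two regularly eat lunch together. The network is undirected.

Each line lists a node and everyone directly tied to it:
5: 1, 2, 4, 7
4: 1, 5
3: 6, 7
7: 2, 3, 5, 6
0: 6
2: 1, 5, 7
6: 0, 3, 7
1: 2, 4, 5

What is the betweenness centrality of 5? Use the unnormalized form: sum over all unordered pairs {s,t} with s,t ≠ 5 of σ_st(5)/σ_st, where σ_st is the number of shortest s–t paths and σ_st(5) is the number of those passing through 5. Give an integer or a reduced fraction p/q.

13/2

Pairs whose geodesics pass through 5 — 3–1: 1/2; 3–4: 1; 7–1: 1/2; 7–4: 1; 6–1: 1/2; 6–4: 1; 0–1: 1/2; 0–4: 1; 2–4: 1/2.
All other pairs contribute 0.
Summing the contributions gives betweenness(5) = 13/2.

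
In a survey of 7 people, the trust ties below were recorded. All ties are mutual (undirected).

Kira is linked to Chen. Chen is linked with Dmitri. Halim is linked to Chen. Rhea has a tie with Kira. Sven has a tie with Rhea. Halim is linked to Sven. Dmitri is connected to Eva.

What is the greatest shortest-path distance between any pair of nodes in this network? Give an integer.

Eccentricity of each node (its greatest distance to any other): Chen:2, Dmitri:3, Eva:4, Halim:3, Kira:3, Rhea:4, Sven:4.
The maximum eccentricity is 4, realized for instance by the pair Rhea–Eva via Rhea – Kira – Chen – Dmitri – Eva. So the diameter is 4.

4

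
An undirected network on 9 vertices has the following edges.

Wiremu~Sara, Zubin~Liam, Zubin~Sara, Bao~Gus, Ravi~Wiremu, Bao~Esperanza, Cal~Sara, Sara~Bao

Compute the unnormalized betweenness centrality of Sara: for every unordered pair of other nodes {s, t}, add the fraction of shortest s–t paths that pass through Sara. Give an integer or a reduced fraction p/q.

23

Pairs whose geodesics pass through Sara — Gus–Zubin: 1; Gus–Wiremu: 1; Gus–Liam: 1; Gus–Ravi: 1; Gus–Cal: 1; Zubin–Bao: 1; Zubin–Wiremu: 1; Zubin–Esperanza: 1; Zubin–Ravi: 1; Zubin–Cal: 1; Bao–Wiremu: 1; Bao–Liam: 1; Bao–Ravi: 1; Bao–Cal: 1 … (+9 more pairs).
All other pairs contribute 0.
Summing the contributions gives betweenness(Sara) = 23.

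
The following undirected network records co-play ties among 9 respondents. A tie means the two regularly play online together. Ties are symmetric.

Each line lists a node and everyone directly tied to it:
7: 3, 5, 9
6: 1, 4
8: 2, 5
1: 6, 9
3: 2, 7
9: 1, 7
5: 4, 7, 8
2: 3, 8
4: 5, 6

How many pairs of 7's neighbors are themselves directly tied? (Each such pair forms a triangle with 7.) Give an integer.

0

7's neighbors are 3, 5, and 9, but none of them are tied to each other, so no triangle contains 7.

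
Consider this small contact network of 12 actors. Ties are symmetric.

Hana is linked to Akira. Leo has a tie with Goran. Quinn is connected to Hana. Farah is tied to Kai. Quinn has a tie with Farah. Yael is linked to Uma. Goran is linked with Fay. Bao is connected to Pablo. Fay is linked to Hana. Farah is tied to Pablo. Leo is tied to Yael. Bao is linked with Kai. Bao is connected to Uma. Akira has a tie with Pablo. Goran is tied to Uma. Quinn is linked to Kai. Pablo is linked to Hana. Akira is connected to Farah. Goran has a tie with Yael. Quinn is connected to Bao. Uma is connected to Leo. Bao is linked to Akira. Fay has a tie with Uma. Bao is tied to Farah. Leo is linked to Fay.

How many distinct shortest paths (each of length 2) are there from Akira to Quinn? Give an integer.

3

The shortest distance is 2. The length-2 paths are: Akira–Bao–Quinn; Akira–Hana–Quinn; Akira–Farah–Quinn.
That gives 3 distinct shortest paths.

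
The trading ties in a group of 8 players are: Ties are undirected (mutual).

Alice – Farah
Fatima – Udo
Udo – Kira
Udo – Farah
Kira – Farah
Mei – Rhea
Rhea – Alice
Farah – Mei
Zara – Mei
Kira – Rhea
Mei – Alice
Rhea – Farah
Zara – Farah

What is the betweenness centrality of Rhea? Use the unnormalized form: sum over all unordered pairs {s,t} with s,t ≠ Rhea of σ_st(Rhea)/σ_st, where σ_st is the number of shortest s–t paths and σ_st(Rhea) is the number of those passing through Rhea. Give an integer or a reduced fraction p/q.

Pairs whose geodesics pass through Rhea — Kira–Mei: 1/2; Kira–Alice: 1/2.
All other pairs contribute 0.
Summing the contributions gives betweenness(Rhea) = 1.

1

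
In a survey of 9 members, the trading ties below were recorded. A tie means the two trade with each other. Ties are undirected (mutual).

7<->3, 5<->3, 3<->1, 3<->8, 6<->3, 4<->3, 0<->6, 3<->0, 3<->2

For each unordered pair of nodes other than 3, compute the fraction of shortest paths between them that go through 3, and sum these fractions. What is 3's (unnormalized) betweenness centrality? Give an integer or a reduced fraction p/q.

Pairs whose geodesics pass through 3 — 2–4: 1; 2–5: 1; 2–8: 1; 2–6: 1; 2–7: 1; 2–1: 1; 2–0: 1; 4–5: 1; 4–8: 1; 4–6: 1; 4–7: 1; 4–1: 1; 4–0: 1; 5–8: 1 … (+13 more pairs).
All other pairs contribute 0.
Summing the contributions gives betweenness(3) = 27.

27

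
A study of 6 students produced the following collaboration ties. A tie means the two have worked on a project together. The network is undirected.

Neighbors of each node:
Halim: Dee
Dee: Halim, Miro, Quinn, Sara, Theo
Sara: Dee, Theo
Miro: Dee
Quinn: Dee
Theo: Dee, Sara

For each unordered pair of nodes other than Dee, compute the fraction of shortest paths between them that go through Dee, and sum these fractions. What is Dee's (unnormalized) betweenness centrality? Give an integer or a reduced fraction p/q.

9

Pairs whose geodesics pass through Dee — Sara–Quinn: 1; Sara–Halim: 1; Sara–Miro: 1; Quinn–Halim: 1; Quinn–Miro: 1; Quinn–Theo: 1; Halim–Miro: 1; Halim–Theo: 1; Miro–Theo: 1.
All other pairs contribute 0.
Summing the contributions gives betweenness(Dee) = 9.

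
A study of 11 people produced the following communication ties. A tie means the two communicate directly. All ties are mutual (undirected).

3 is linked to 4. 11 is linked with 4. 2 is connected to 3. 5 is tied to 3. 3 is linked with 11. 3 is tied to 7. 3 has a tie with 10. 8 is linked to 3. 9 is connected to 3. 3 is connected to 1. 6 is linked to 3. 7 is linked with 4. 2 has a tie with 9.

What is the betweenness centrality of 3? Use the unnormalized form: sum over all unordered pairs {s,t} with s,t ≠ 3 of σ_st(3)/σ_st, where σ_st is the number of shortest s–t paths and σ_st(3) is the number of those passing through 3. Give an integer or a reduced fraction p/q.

Pairs whose geodesics pass through 3 — 7–11: 1/2; 7–8: 1; 7–9: 1; 7–5: 1; 7–2: 1; 7–10: 1; 7–1: 1; 7–6: 1; 11–8: 1; 11–9: 1; 11–5: 1; 11–2: 1; 11–10: 1; 11–1: 1 … (+28 more pairs).
All other pairs contribute 0.
Summing the contributions gives betweenness(3) = 83/2.

83/2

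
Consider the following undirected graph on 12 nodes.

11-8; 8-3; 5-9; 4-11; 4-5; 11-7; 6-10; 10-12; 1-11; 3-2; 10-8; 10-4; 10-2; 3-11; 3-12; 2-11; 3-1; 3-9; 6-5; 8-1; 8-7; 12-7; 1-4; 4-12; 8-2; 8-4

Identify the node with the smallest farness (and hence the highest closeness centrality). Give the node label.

8

Farness (sum of distances to all others) for each node — 1:19, 2:19, 3:17, 4:16, 5:21, 6:24, 7:22, 8:15, 9:22, 10:18, 11:17, 12:18.
The smallest farness is 15, for 8, so 8 has the highest closeness.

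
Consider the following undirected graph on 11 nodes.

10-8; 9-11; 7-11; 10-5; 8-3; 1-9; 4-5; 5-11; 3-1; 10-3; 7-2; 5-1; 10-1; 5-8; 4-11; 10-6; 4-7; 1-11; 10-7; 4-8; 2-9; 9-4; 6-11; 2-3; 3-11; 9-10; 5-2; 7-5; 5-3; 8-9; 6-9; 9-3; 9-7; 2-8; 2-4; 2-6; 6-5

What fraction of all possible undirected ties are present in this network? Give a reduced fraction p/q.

There are 37 edges and 11 nodes, so the maximum possible is C(11,2) = 55.
Density = 37/55.

37/55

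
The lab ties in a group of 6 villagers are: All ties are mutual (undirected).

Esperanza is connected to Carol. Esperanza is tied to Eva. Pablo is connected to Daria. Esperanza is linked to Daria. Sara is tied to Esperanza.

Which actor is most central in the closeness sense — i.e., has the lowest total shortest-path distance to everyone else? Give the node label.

Farness (sum of distances to all others) for each node — Carol:10, Daria:8, Esperanza:6, Eva:10, Pablo:12, Sara:10.
The smallest farness is 6, for Esperanza, so Esperanza has the highest closeness.

Esperanza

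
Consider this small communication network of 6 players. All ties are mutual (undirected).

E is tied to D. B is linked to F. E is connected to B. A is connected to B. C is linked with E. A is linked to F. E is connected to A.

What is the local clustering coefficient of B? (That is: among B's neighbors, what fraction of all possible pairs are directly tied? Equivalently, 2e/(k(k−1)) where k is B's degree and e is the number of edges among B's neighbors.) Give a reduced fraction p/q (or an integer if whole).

2/3

B's neighbors: A, E, and F (k = 3).
Possible neighbor pairs: C(3,2) = 3. Edges among them: A–E, A–F → e = 2.
Clustering(B) = 2/3.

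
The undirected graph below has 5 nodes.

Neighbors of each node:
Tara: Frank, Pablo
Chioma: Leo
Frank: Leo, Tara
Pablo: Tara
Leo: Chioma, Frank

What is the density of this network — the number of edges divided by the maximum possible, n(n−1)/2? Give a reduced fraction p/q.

2/5

There are 4 edges and 5 nodes, so the maximum possible is C(5,2) = 10.
Density = 4/10 = 2/5.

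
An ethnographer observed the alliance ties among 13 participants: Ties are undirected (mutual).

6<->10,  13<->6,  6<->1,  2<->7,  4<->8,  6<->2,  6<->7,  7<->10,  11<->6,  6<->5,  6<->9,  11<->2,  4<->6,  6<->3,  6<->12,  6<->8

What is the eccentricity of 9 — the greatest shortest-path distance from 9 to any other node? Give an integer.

Distances from 9: 1:2, 2:2, 3:2, 4:2, 5:2, 6:1, 7:2, 8:2, 10:2, 11:2, 12:2, 13:2.
The largest is 2 (to 10, 13, 8, 1, 3, 2, 5, 7, 11, 12, and 4), so the eccentricity of 9 is 2.

2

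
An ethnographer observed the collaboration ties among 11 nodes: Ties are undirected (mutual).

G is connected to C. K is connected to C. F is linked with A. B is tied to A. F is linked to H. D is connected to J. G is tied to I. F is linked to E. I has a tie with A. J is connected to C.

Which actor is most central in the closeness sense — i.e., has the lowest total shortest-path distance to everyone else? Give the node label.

Farness (sum of distances to all others) for each node — A:25, B:34, C:28, D:44, E:39, F:30, G:25, H:39, I:24, J:35, K:37.
The smallest farness is 24, for I, so I has the highest closeness.

I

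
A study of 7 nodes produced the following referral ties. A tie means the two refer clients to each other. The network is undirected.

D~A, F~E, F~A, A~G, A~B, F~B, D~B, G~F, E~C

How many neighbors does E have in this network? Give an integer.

2

E is directly tied to C and F. That is 2 neighbors, so the degree of E is 2.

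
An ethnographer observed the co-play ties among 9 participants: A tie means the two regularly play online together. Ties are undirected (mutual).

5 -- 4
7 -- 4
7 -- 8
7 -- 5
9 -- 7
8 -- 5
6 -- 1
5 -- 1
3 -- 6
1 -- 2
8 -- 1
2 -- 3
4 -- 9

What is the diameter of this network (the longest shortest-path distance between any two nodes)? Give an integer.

5

Eccentricity of each node (its greatest distance to any other): 1:3, 2:4, 3:5, 4:4, 5:3, 6:4, 7:4, 8:3, 9:5.
The maximum eccentricity is 5, realized for instance by the pair 9–3 via 9 – 7 – 8 – 1 – 6 – 3. So the diameter is 5.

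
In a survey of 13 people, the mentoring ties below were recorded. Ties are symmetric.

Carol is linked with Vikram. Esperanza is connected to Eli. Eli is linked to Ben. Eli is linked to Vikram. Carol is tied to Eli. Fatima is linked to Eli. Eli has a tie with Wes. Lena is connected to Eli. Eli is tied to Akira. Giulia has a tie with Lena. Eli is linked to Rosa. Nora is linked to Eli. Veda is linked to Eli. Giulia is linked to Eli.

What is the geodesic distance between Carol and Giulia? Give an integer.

2

One shortest route is Carol – Eli – Giulia, which uses 2 edges, and Carol and Giulia are not directly tied, so nothing shorter exists. So d(Carol,Giulia) = 2.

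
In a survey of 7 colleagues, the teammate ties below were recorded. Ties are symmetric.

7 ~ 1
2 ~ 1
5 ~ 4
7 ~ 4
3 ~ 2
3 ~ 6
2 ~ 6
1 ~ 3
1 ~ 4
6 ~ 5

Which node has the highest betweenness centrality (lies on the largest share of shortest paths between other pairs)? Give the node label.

1

Unnormalized betweenness of each node: 1:14/3, 2:5/6, 3:5/6, 4:7/3, 5:4/3, 6:2, 7:0.
1 has the largest value, 14/3, making it the main broker — the node through which the most shortest paths run.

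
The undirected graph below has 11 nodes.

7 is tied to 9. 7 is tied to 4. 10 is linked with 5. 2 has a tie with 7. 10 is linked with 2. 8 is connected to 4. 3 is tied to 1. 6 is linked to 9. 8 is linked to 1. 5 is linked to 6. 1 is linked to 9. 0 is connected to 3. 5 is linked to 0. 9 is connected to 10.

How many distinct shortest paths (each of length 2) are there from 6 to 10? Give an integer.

2

The shortest distance is 2. The length-2 paths are: 6–5–10; 6–9–10.
That gives 2 distinct shortest paths.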